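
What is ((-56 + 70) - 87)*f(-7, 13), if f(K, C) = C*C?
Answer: -12337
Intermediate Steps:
f(K, C) = C²
((-56 + 70) - 87)*f(-7, 13) = ((-56 + 70) - 87)*13² = (14 - 87)*169 = -73*169 = -12337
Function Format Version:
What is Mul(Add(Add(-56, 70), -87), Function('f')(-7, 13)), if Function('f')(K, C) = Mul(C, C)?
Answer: -12337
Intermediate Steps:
Function('f')(K, C) = Pow(C, 2)
Mul(Add(Add(-56, 70), -87), Function('f')(-7, 13)) = Mul(Add(Add(-56, 70), -87), Pow(13, 2)) = Mul(Add(14, -87), 169) = Mul(-73, 169) = -12337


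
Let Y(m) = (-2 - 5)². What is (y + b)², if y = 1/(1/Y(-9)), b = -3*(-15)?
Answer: 8836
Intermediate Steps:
Y(m) = 49 (Y(m) = (-7)² = 49)
b = 45
y = 49 (y = 1/(1/49) = 49)
(y + b)² = (49 + 45)² = 94² = 8836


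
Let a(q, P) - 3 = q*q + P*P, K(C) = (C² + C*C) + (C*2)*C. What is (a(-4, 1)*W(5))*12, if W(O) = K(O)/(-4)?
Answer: -6000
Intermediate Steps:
K(C) = 4*C² (K(C) = (C² + C²) + (2*C)*C = 2*C² + 2*C² = 4*C²)
W(O) = -O² (W(O) = (4*O²)/(-4) = (4*O²)*(-¼) = -O²)
a(q, P) = 3 + P² + q² (a(q, P) = 3 + (q*q + P*P) = 3 + (q² + P²) = 3 + (P² + q²) = 3 + P² + q²)
(a(-4, 1)*W(5))*12 = ((3 + 1² + (-4)²)*(-1*5²))*12 = ((3 + 1 + 16)*(-1*25))*12 = (20*(-25))*12 = -500*12 = -6000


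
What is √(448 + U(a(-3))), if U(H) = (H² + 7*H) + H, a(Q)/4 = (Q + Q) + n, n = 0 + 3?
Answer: 4*√31 ≈ 22.271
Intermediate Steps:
n = 3
a(Q) = 12 + 8*Q (a(Q) = 4*((Q + Q) + 3) = 4*(2*Q + 3) = 4*(3 + 2*Q) = 12 + 8*Q)
U(H) = H² + 8*H
√(448 + U(a(-3))) = √(448 + (12 + 8*(-3))*(8 + (12 + 8*(-3)))) = √(448 + (12 - 24)*(8 + (12 - 24))) = √(448 - 12*(8 - 12)) = √(448 - 12*(-4)) = √(448 + 48) = √496 = 4*√31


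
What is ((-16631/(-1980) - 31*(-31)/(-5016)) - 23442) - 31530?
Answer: -4135475717/75240 ≈ -54964.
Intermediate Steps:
((-16631/(-1980) - 31*(-31)/(-5016)) - 23442) - 31530 = ((-16631*(-1/1980) + 961*(-1/5016)) - 23442) - 31530 = ((16631/1980 - 961/5016) - 23442) - 31530 = (617563/75240 - 23442) - 31530 = -1763158517/75240 - 31530 = -4135475717/75240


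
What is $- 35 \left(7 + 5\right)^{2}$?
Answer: $-5040$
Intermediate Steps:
$- 35 \left(7 + 5\right)^{2} = - 35 \cdot 12^{2} = \left(-35\right) 144 = -5040$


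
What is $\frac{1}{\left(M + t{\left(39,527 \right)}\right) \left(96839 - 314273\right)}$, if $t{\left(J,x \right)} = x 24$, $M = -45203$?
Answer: $\frac{1}{7078563870} \approx 1.4127 \cdot 10^{-10}$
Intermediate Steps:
$t{\left(J,x \right)} = 24 x$
$\frac{1}{\left(M + t{\left(39,527 \right)}\right) \left(96839 - 314273\right)} = \frac{1}{\left(-45203 + 24 \cdot 527\right) \left(96839 - 314273\right)} = \frac{1}{\left(-45203 + 12648\right) \left(-217434\right)} = \frac{1}{\left(-32555\right) \left(-217434\right)} = \frac{1}{7078563870}$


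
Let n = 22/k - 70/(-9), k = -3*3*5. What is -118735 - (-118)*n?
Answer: -5304371/45 ≈ -1.1787e+5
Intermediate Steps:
k = -45 (k = -9*5 = -45)
n = 328/45 (n = 22/(-45) - 70/(-9) = 22*(-1/45) - 70*(-⅑) = -22/45 + 70/9 = 328/45 ≈ 7.2889)
-118735 - (-118)*n = -118735 - (-118)*328/45 = -118735 - 1*(-38704/45) = -118735 + 38704/45 = -5304371/45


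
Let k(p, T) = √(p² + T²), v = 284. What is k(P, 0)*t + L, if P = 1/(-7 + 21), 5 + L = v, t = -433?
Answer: 3473/14 ≈ 248.07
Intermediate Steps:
L = 279 (L = -5 + 284 = 279)
P = 1/14 ≈ 0.071429
k(p, T) = √(T² + p²)
k(P, 0)*t + L = √(0² + (1/14)²)*(-433) + 279 = √(0 + 1/196)*(-433) + 279 = √(1/196)*(-433) + 279 = (1/14)*(-433) + 279 = -433/14 + 279 = 3473/14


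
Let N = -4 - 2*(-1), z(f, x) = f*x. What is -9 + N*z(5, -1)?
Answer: 1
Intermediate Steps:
N = -2 (N = -4 + 2 = -2)
-9 + N*z(5, -1) = -9 - 10*(-1) = -9 - 2*(-5) = -9 + 10 = 1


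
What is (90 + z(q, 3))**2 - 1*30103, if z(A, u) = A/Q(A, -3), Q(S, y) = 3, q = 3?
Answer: -21822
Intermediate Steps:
z(A, u) = A/3
(90 + z(q, 3))**2 - 1*30103 = (90 + (1/3)*3)**2 - 1*30103 = (90 + 1)**2 - 30103 = 91**2 - 30103 = 8281 - 30103 = -21822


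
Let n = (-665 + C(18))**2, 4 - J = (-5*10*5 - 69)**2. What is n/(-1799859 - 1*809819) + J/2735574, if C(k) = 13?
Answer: -238076075657/1189827880862 ≈ -0.20009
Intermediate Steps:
J = -101757 (J = 4 - (-5*10*5 - 69)**2 = 4 - (-50*5 - 69)**2 = 4 - (-250 - 69)**2 = 4 - 1*(-319)**2 = 4 - 1*101761 = 4 - 101761 = -101757)
n = 425104 (n = (-665 + 13)**2 = (-652)**2 = 425104)
n/(-1799859 - 1*809819) + J/2735574 = 425104/(-1799859 - 1*809819) - 101757/2735574 = 425104/(-1799859 - 809819) - 101757*1/2735574 = 425104/(-2609678) - 33919/911858 = 425104*(-1/2609678) - 33919/911858 = -212552/1304839 - 33919/911858 = -238076075657/1189827880862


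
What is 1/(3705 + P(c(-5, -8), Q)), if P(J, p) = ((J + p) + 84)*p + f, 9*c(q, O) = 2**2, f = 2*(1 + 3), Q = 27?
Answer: 1/6722 ≈ 0.00014877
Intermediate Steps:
f = 8 (f = 2*4 = 8)
c(q, O) = 4/9 (c(q, O) = (1/9)*2**2 = (1/9)*4 = 4/9)
P(J, p) = 8 + p*(84 + J + p) (P(J, p) = ((J + p) + 84)*p + 8 = (84 + J + p)*p + 8 = p*(84 + J + p) + 8 = 8 + p*(84 + J + p))
1/(3705 + P(c(-5, -8), Q)) = 1/(3705 + (8 + 27**2 + 84*27 + (4/9)*27)) = 1/(3705 + (8 + 729 + 2268 + 12)) = 1/(3705 + 3017) = 1/6722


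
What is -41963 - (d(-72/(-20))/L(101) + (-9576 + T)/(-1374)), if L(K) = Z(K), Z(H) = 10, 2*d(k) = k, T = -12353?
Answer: -720991729/17175 ≈ -41979.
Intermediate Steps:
d(k) = k/2
L(K) = 10
-41963 - (d(-72/(-20))/L(101) + (-9576 + T)/(-1374)) = -41963 - (((-72/(-20))/2)/10 + (-9576 - 12353)/(-1374)) = -41963 - (((-72*(-1/20))/2)*(1/10) - 21929*(-1/1374)) = -41963 - (((1/2)*(18/5))*(1/10) + 21929/1374) = -41963 - ((9/5)*(1/10) + 21929/1374) = -41963 - (9/50 + 21929/1374) = -41963 - 1*277204/17175 = -41963 - 277204/17175 = -720991729/17175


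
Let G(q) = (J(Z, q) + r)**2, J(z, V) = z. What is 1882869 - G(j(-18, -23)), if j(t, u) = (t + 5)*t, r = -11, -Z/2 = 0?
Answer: 1882748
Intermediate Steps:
Z = 0 (Z = -2*0 = 0)
j(t, u) = t*(5 + t) (j(t, u) = (5 + t)*t = t*(5 + t))
G(q) = 121 (G(q) = (0 - 11)**2 = (-11)**2 = 121)
1882869 - G(j(-18, -23)) = 1882869 - 1*121 = 1882869 - 121 = 1882748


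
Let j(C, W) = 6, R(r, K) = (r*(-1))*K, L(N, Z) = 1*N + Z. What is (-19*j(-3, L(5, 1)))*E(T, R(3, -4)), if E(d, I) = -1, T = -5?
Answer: 114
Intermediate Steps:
L(N, Z) = N + Z
R(r, K) = -K*r (R(r, K) = (-r)*K = -K*r)
(-19*j(-3, L(5, 1)))*E(T, R(3, -4)) = -19*6*(-1) = -114*(-1) = 114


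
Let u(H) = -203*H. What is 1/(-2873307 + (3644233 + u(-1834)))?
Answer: 1/1143228 ≈ 8.7472e-7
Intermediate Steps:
1/(-2873307 + (3644233 + u(-1834))) = 1/(-2873307 + (3644233 - 203*(-1834))) = 1/(-2873307 + (3644233 + 372302)) = 1/(-2873307 + 4016535) = 1/1143228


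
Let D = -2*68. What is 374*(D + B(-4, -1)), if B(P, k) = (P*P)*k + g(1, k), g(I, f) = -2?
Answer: -57596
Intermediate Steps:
D = -136
B(P, k) = -2 + k*P**2 (B(P, k) = (P*P)*k - 2 = P**2*k - 2 = k*P**2 - 2 = -2 + k*P**2)
374*(D + B(-4, -1)) = 374*(-136 + (-2 - 1*(-4)**2)) = 374*(-136 + (-2 - 1*16)) = 374*(-136 + (-2 - 16)) = 374*(-136 - 18) = 374*(-154) = -57596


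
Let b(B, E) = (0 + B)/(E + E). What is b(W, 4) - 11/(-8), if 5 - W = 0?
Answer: 2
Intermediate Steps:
W = 5 (W = 5 - 1*0 = 5 + 0 = 5)
b(B, E) = B/(2*E) (b(B, E) = B/((2*E)) = B*(1/(2*E)) = B/(2*E))
b(W, 4) - 11/(-8) = (½)*5/4 - 11/(-8) = (½)*5*(¼) - 11*(-⅛) = 5/8 + 11/8 = 2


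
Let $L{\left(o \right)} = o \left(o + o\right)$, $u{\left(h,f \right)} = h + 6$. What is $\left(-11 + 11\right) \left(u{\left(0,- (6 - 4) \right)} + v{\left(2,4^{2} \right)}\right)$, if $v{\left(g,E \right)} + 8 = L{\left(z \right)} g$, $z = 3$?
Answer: $0$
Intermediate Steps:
$u{\left(h,f \right)} = 6 + h$
$L{\left(o \right)} = 2 o^{2}$ ($L{\left(o \right)} = o 2 o = 2 o^{2}$)
$v{\left(g,E \right)} = -8 + 18 g$ ($v{\left(g,E \right)} = -8 + 2 \cdot 3^{2} g = -8 + 2 \cdot 9 g = -8 + 18 g$)
$\left(-11 + 11\right) \left(u{\left(0,- (6 - 4) \right)} + v{\left(2,4^{2} \right)}\right) = \left(-11 + 11\right) \left(\left(6 + 0\right) + \left(-8 + 18 \cdot 2\right)\right) = 0 \left(6 + \left(-8 + 36\right)\right) = 0 \left(6 + 28\right) = 0 \cdot 34 = 0$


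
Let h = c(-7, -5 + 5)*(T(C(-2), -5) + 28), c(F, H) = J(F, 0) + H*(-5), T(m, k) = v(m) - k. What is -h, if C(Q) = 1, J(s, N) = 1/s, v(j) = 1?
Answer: 34/7 ≈ 4.8571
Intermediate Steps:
T(m, k) = 1 - k
c(F, H) = 1/F - 5*H (c(F, H) = 1/F + H*(-5) = 1/F - 5*H)
h = -34/7 (h = (1/(-7) - 5*(-5 + 5))*((1 - 1*(-5)) + 28) = (-1/7 - 5*0)*((1 + 5) + 28) = (-1/7 + 0)*(6 + 28) = -1/7*34 = -34/7 ≈ -4.8571)
-h = -1*(-34/7) = 34/7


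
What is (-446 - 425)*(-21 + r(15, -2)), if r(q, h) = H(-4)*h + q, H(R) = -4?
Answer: -1742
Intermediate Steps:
r(q, h) = q - 4*h (r(q, h) = -4*h + q = q - 4*h)
(-446 - 425)*(-21 + r(15, -2)) = (-446 - 425)*(-21 + (15 - 4*(-2))) = -871*(-21 + (15 + 8)) = -871*(-21 + 23) = -871*2 = -1742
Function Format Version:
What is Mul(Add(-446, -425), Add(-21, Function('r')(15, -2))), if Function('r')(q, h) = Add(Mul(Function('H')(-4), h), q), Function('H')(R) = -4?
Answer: -1742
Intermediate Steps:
Function('r')(q, h) = Add(q, Mul(-4, h)) (Function('r')(q, h) = Add(Mul(-4, h), q) = Add(q, Mul(-4, h)))
Mul(Add(-446, -425), Add(-21, Function('r')(15, -2))) = Mul(Add(-446, -425), Add(-21, Add(15, Mul(-4, -2)))) = Mul(-871, Add(-21, Add(15, 8))) = Mul(-871, Add(-21, 23)) = Mul(-871, 2) = -1742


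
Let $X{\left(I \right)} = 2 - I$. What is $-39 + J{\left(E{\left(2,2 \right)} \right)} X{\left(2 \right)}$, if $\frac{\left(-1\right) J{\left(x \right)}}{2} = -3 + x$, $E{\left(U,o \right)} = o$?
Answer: $-39$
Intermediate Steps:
$J{\left(x \right)} = 6 - 2 x$ ($J{\left(x \right)} = - 2 \left(-3 + x\right) = 6 - 2 x$)
$-39 + J{\left(E{\left(2,2 \right)} \right)} X{\left(2 \right)} = -39 + \left(6 - 4\right) \left(2 - 2\right) = -39 + 2 \cdot 0 = -39 + 0 = -39$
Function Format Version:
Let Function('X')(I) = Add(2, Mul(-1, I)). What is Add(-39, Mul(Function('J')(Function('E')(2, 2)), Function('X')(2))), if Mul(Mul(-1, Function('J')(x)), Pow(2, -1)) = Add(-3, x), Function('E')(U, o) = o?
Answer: -39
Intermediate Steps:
Function('J')(x) = Add(6, Mul(-2, x)) (Function('J')(x) = Mul(-2, Add(-3, x)) = Add(6, Mul(-2, x)))
Add(-39, Mul(Function('J')(Function('E')(2, 2)), Function('X')(2))) = Add(-39, Mul(Add(6, Mul(-2, 2)), Add(2, Mul(-1, 2)))) = Add(-39, Mul(Add(6, -4), Add(2, -2))) = Add(-39, Mul(2, 0)) = Add(-39, 0) = -39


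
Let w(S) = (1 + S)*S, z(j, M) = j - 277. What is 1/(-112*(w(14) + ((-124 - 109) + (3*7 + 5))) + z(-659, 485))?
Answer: -1/1272 ≈ -0.00078616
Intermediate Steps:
z(j, M) = -277 + j
w(S) = S*(1 + S)
1/(-112*(w(14) + ((-124 - 109) + (3*7 + 5))) + z(-659, 485)) = 1/(-112*(14*(1 + 14) + ((-124 - 109) + (3*7 + 5))) + (-277 - 659)) = 1/(-112*(14*15 + (-233 + (21 + 5))) - 936) = 1/(-112*(210 + (-233 + 26)) - 936) = 1/(-112*(210 - 207) - 936) = 1/(-112*3 - 936) = 1/(-336 - 936) = 1/(-1272) = -1/1272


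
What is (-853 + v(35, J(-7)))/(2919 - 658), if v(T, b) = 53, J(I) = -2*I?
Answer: -800/2261 ≈ -0.35383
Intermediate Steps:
(-853 + v(35, J(-7)))/(2919 - 658) = (-853 + 53)/(2919 - 658) = -800/2261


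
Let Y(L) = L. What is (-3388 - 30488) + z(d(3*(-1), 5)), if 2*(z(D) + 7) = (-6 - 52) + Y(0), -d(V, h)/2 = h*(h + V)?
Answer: -33912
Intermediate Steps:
d(V, h) = -2*h*(V + h) (d(V, h) = -2*h*(h + V) = -2*h*(V + h))
z(D) = -36 (z(D) = -7 + ((-6 - 52) + 0)/2 = -7 + (-58 + 0)/2 = -7 + (½)*(-58) = -7 - 29 = -36)
(-3388 - 30488) + z(d(3*(-1), 5)) = (-3388 - 30488) - 36 = -33876 - 36 = -33912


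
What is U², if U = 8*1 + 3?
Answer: 121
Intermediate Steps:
U = 11 (U = 8 + 3 = 11)
U² = 11² = 121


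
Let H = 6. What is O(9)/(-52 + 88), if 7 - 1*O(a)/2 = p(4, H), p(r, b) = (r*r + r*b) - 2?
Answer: -31/18 ≈ -1.7222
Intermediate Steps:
p(r, b) = -2 + r² + b*r (p(r, b) = (r² + b*r) - 2 = -2 + r² + b*r)
O(a) = -62 (O(a) = 14 - 2*(-2 + 4² + 6*4) = 14 - 2*(-2 + 16 + 24) = 14 - 2*38 = 14 - 76 = -62)
O(9)/(-52 + 88) = -62/(-52 + 88) = -62/36 = (1/36)*(-62) = -31/18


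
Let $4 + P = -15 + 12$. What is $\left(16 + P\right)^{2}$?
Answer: $81$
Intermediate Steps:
$P = -7$ ($P = -4 + \left(-15 + 12\right) = -4 - 3 = -7$)
$\left(16 + P\right)^{2} = \left(16 - 7\right)^{2} = 9^{2} = 81$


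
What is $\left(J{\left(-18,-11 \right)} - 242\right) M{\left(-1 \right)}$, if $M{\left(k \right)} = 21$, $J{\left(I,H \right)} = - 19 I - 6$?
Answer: $1974$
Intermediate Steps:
$J{\left(I,H \right)} = -6 - 19 I$
$\left(J{\left(-18,-11 \right)} - 242\right) M{\left(-1 \right)} = \left(\left(-6 - -342\right) - 242\right) 21 = \left(\left(-6 + 342\right) - 242\right) 21 = \left(336 - 242\right) 21 = 94 \cdot 21 = 1974$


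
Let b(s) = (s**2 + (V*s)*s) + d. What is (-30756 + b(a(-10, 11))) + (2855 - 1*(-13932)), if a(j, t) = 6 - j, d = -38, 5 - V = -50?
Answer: 329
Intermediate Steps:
V = 55 (V = 5 - 1*(-50) = 5 + 50 = 55)
b(s) = -38 + 56*s**2 (b(s) = (s**2 + (55*s)*s) - 38 = (s**2 + 55*s**2) - 38 = 56*s**2 - 38 = -38 + 56*s**2)
(-30756 + b(a(-10, 11))) + (2855 - 1*(-13932)) = (-30756 + (-38 + 56*(6 - 1*(-10))**2)) + (2855 - 1*(-13932)) = (-30756 + (-38 + 56*(6 + 10)**2)) + (2855 + 13932) = (-30756 + (-38 + 56*16**2)) + 16787 = (-30756 + (-38 + 56*256)) + 16787 = (-30756 + (-38 + 14336)) + 16787 = (-30756 + 14298) + 16787 = -16458 + 16787 = 329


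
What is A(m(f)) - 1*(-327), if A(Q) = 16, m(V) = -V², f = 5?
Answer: 343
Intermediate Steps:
A(m(f)) - 1*(-327) = 16 - 1*(-327) = 16 + 327 = 343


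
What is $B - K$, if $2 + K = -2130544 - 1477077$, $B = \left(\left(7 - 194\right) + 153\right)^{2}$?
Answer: $3608779$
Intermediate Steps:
$B = 1156$ ($B = \left(-187 + 153\right)^{2} = \left(-34\right)^{2} = 1156$)
$K = -3607623$ ($K = -2 - 3607621 = -3607623$)
$B - K = 1156 - -3607623 = 1156 + 3607623 = 3608779$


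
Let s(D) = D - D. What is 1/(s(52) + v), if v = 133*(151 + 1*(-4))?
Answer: 1/19551 ≈ 5.1148e-5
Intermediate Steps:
s(D) = 0
v = 19551 (v = 133*(151 - 4) = 133*147 = 19551)
1/(s(52) + v) = 1/(0 + 19551) = 1/19551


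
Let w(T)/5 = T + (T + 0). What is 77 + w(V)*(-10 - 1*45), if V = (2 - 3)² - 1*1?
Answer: 77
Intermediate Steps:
V = 0 (V = (-1)² - 1 = 1 - 1 = 0)
w(T) = 10*T (w(T) = 5*(T + (T + 0)) = 5*(T + T) = 5*(2*T) = 10*T)
77 + w(V)*(-10 - 1*45) = 77 + (10*0)*(-10 - 1*45) = 77 + 0*(-10 - 45) = 77 + 0*(-55) = 77 + 0 = 77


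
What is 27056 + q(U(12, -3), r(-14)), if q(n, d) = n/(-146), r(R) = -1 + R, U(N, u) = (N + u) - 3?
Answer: 1975085/73 ≈ 27056.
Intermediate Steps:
U(N, u) = -3 + N + u
q(n, d) = -n/146 (q(n, d) = n*(-1/146) = -n/146)
27056 + q(U(12, -3), r(-14)) = 27056 - (-3 + 12 - 3)/146 = 27056 - 1/146*6 = 27056 - 3/73 = 1975085/73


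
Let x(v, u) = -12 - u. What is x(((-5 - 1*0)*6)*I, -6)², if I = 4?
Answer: 36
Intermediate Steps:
x(((-5 - 1*0)*6)*I, -6)² = (-12 - 1*(-6))² = (-12 + 6)² = (-6)² = 36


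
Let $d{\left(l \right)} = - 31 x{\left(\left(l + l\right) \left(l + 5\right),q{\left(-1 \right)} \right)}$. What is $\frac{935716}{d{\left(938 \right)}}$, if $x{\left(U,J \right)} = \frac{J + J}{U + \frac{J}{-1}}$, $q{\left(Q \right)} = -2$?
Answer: $\frac{413836776030}{31} \approx 1.335 \cdot 10^{10}$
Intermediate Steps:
$x{\left(U,J \right)} = \frac{2 J}{U - J}$ ($x{\left(U,J \right)} = \frac{2 J}{U + J \left(-1\right)} = \frac{2 J}{U - J}$)
$d{\left(l \right)} = - \frac{124}{-2 - 2 l \left(5 + l\right)}$ ($d{\left(l \right)} = - 31 \left(\left(-2\right) \left(-2\right) \frac{1}{-2 - \left(l + l\right) \left(l + 5\right)}\right) = - 31 \left(\left(-2\right) \left(-2\right) \frac{1}{-2 - 2 l \left(5 + l\right)}\right) = - 31 \frac{4}{-2 - 2 l \left(5 + l\right)} = - \frac{124}{-2 - 2 l \left(5 + l\right)}$)
$\frac{935716}{d{\left(938 \right)}} = \frac{935716}{62 \frac{1}{1 + 938 \left(5 + 938\right)}} = \frac{935716}{62 \frac{1}{1 + 938 \cdot 943}} = \frac{935716}{62 \frac{1}{1 + 884534}} = \frac{935716}{62 \cdot \frac{1}{884535}} = \frac{935716}{\frac{62}{884535}} = 935716 \cdot \frac{884535}{62} = \frac{413836776030}{31}$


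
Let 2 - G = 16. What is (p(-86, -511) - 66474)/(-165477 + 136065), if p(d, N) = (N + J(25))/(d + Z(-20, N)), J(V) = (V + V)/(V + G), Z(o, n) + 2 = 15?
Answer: 5930339/2624204 ≈ 2.2599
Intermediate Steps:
G = -14 (G = 2 - 1*16 = 2 - 16 = -14)
Z(o, n) = 13 (Z(o, n) = -2 + 15 = 13)
J(V) = 2*V/(-14 + V) (J(V) = (V + V)/(V - 14) = (2*V)/(-14 + V) = 2*V/(-14 + V))
p(d, N) = (50/11 + N)/(13 + d) (p(d, N) = (N + 2*25/(-14 + 25))/(d + 13) = (N + 2*25/11)/(13 + d) = (N + 2*25*(1/11))/(13 + d) = (N + 50/11)/(13 + d) = (50/11 + N)/(13 + d))
(p(-86, -511) - 66474)/(-165477 + 136065) = ((50/11 - 511)/(13 - 86) - 66474)/(-165477 + 136065) = (-5571/11/(-73) - 66474)/(-29412) = (-1/73*(-5571/11) - 66474)*(-1/29412) = (5571/803 - 66474)*(-1/29412) = -53373051/803*(-1/29412) = 5930339/2624204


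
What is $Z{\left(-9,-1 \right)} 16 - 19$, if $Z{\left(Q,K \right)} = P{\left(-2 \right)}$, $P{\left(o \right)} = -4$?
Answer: $-83$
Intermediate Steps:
$Z{\left(Q,K \right)} = -4$
$Z{\left(-9,-1 \right)} 16 - 19 = \left(-4\right) 16 - 19 = -64 - 19 = -83$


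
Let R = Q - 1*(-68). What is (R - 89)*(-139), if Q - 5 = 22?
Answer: -834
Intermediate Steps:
Q = 27 (Q = 5 + 22 = 27)
R = 95 (R = 27 - 1*(-68) = 27 + 68 = 95)
(R - 89)*(-139) = (95 - 89)*(-139) = 6*(-139) = -834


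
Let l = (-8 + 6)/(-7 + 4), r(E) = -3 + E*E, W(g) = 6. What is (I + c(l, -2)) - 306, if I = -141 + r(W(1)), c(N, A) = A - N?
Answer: -1250/3 ≈ -416.67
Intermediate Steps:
r(E) = -3 + E²
l = ⅔ (l = -2/(-3) = -2*(-⅓) = ⅔ ≈ 0.66667)
I = -108 (I = -141 + (-3 + 6²) = -141 + (-3 + 36) = -141 + 33 = -108)
(I + c(l, -2)) - 306 = (-108 + (-2 - 1*⅔)) - 306 = (-108 + (-2 - ⅔)) - 306 = (-108 - 8/3) - 306 = -332/3 - 306 = -1250/3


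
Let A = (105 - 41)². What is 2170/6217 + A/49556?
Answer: 33250338/77022413 ≈ 0.43170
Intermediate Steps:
A = 4096 (A = 64² = 4096)
2170/6217 + A/49556 = 2170/6217 + 4096/49556 = 2170*(1/6217) + 4096*(1/49556) = 2170/6217 + 1024/12389 = 33250338/77022413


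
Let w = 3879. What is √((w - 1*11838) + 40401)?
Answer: √32442 ≈ 180.12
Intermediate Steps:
√((w - 1*11838) + 40401) = √((3879 - 1*11838) + 40401) = √((3879 - 11838) + 40401) = √(-7959 + 40401) = √32442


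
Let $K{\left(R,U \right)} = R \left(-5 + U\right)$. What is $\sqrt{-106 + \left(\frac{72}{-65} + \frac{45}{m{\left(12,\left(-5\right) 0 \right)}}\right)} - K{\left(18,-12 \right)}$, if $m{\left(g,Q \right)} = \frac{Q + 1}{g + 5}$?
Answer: $306 + \frac{\sqrt{2779595}}{65} \approx 331.65$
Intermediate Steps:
$m{\left(g,Q \right)} = \frac{1 + Q}{5 + g}$
$\sqrt{-106 + \left(\frac{72}{-65} + \frac{45}{m{\left(12,\left(-5\right) 0 \right)}}\right)} - K{\left(18,-12 \right)} = \sqrt{-106 + \left(\frac{72}{-65} + \frac{45}{\frac{1}{5 + 12} \left(1 - 0\right)}\right)} - 18 \left(-5 - 12\right) = \sqrt{-106 + \left(72 \left(- \frac{1}{65}\right) + \frac{45}{\frac{1}{17} \left(1 + 0\right)}\right)} - 18 \left(-17\right) = \sqrt{-106 - \left(\frac{72}{65} - \frac{45}{\frac{1}{17} \cdot 1}\right)} - -306 = \sqrt{-106 - \left(\frac{72}{65} - 45 \frac{1}{\frac{1}{17}}\right)} + 306 = \sqrt{-106 + \left(- \frac{72}{65} + 45 \cdot 17\right)} + 306 = \sqrt{-106 + \left(- \frac{72}{65} + 765\right)} + 306 = \sqrt{-106 + \frac{49653}{65}} + 306 = \sqrt{\frac{42763}{65}} + 306 = \frac{\sqrt{2779595}}{65} + 306 = 306 + \frac{\sqrt{2779595}}{65}$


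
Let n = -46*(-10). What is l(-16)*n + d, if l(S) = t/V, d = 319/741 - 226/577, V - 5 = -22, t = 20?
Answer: -3933242251/7268469 ≈ -541.14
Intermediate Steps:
V = -17 (V = 5 - 22 = -17)
d = 16597/427557 (d = 319*(1/741) - 226*1/577 = 319/741 - 226/577 = 16597/427557 ≈ 0.038818)
n = 460
l(S) = -20/17 (l(S) = 20/(-17) = 20*(-1/17) = -20/17)
l(-16)*n + d = -20/17*460 + 16597/427557 = -9200/17 + 16597/427557 = -3933242251/7268469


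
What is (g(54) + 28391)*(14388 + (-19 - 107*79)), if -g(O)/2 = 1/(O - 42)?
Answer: 167960170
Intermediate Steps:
g(O) = -2/(-42 + O) (g(O) = -2/(O - 42) = -2/(-42 + O))
(g(54) + 28391)*(14388 + (-19 - 107*79)) = (-2/(-42 + 54) + 28391)*(14388 + (-19 - 107*79)) = (-2/12 + 28391)*(14388 + (-19 - 8453)) = (-2*1/12 + 28391)*(14388 - 8472) = (-⅙ + 28391)*5916 = (170345/6)*5916 = 167960170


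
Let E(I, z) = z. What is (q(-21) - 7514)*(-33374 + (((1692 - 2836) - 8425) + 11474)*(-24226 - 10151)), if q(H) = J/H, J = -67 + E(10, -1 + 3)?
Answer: 10334649979511/21 ≈ 4.9213e+11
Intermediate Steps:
J = -65 (J = -67 + (-1 + 3) = -67 + 2 = -65)
q(H) = -65/H
(q(-21) - 7514)*(-33374 + (((1692 - 2836) - 8425) + 11474)*(-24226 - 10151)) = (-65/(-21) - 7514)*(-33374 + (((1692 - 2836) - 8425) + 11474)*(-24226 - 10151)) = (-65*(-1/21) - 7514)*(-33374 + ((-1144 - 8425) + 11474)*(-34377)) = (65/21 - 7514)*(-33374 + (-9569 + 11474)*(-34377)) = -157729*(-33374 + 1905*(-34377))/21 = -157729*(-33374 - 65488185)/21 = -157729/21*(-65521559) = 10334649979511/21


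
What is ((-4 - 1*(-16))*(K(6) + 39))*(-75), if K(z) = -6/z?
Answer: -34200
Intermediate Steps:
((-4 - 1*(-16))*(K(6) + 39))*(-75) = ((-4 - 1*(-16))*(-6/6 + 39))*(-75) = ((-4 + 16)*(-6*1/6 + 39))*(-75) = (12*(-1 + 39))*(-75) = (12*38)*(-75) = 456*(-75) = -34200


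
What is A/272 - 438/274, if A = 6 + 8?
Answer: -28825/18632 ≈ -1.5471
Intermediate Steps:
A = 14
A/272 - 438/274 = 14/272 - 438/274 = 14*(1/272) - 438*1/274 = 7/136 - 219/137 = -28825/18632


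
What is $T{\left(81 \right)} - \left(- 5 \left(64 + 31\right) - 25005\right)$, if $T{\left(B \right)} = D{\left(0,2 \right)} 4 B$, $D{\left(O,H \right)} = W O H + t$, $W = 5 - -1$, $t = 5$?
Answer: $27100$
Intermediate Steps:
$W = 6$ ($W = 5 + 1 = 6$)
$D{\left(O,H \right)} = 5 + 6 H O$ ($D{\left(O,H \right)} = 6 O H + 5 = 6 H O + 5 = 5 + 6 H O$)
$T{\left(B \right)} = 20 B$ ($T{\left(B \right)} = \left(5 + 6 \cdot 2 \cdot 0\right) 4 B = \left(5 + 0\right) 4 B = 5 \cdot 4 B = 20 B$)
$T{\left(81 \right)} - \left(- 5 \left(64 + 31\right) - 25005\right) = 20 \cdot 81 - \left(- 5 \left(64 + 31\right) - 25005\right) = 1620 - \left(\left(-5\right) 95 - 25005\right) = 1620 - \left(-475 - 25005\right) = 1620 - -25480 = 1620 + 25480 = 27100$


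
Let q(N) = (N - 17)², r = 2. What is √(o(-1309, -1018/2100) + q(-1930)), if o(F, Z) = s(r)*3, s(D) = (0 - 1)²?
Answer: 2*√947703 ≈ 1947.0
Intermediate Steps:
s(D) = 1 (s(D) = (-1)² = 1)
q(N) = (-17 + N)²
o(F, Z) = 3 (o(F, Z) = 1*3 = 3)
√(o(-1309, -1018/2100) + q(-1930)) = √(3 + (-17 - 1930)²) = √(3 + (-1947)²) = √(3 + 3790809) = √3790812 = 2*√947703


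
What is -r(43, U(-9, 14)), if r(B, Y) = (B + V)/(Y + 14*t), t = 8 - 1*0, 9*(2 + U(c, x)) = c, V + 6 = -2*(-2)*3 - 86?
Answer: 37/109 ≈ 0.33945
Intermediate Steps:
V = -80 (V = -6 + (-2*(-2)*3 - 86) = -6 + (4*3 - 86) = -6 + (12 - 86) = -6 - 74 = -80)
U(c, x) = -2 + c/9
t = 8 (t = 8 + 0 = 8)
r(B, Y) = (-80 + B)/(112 + Y) (r(B, Y) = (B - 80)/(Y + 14*8) = (-80 + B)/(Y + 112) = (-80 + B)/(112 + Y))
-r(43, U(-9, 14)) = -(-80 + 43)/(112 + (-2 + (⅑)*(-9))) = -(-37)/(112 + (-2 - 1)) = -(-37)/(112 - 3) = -(-37)/109 = -1*(-37/109) = 37/109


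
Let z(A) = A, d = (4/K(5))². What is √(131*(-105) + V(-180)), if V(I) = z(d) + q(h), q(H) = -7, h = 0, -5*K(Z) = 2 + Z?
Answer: 3*I*√74882/7 ≈ 117.28*I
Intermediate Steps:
K(Z) = -⅖ - Z/5 (K(Z) = -(2 + Z)/5 = -⅖ - Z/5)
d = 400/49 (d = (4/(-⅖ - ⅕*5))² = (4/(-⅖ - 1))² = (4/(-7/5))² = (4*(-5/7))² = (-20/7)² = 400/49 ≈ 8.1633)
V(I) = 57/49 (V(I) = 400/49 - 7 = 57/49)
√(131*(-105) + V(-180)) = √(131*(-105) + 57/49) = √(-13755 + 57/49) = √(-673938/49) = 3*I*√74882/7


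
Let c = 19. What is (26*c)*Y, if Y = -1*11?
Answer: -5434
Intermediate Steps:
Y = -11
(26*c)*Y = (26*19)*(-11) = 494*(-11) = -5434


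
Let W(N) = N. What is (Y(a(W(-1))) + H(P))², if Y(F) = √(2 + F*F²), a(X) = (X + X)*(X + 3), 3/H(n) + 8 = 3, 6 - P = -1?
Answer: (3 - 5*I*√62)²/25 ≈ -61.64 - 9.4488*I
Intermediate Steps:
P = 7 (P = 6 - 1*(-1) = 6 + 1 = 7)
H(n) = -⅗ (H(n) = 3/(-8 + 3) = 3/(-5) = 3*(-⅕) = -⅗)
a(X) = 2*X*(3 + X) (a(X) = (2*X)*(3 + X) = 2*X*(3 + X))
Y(F) = √(2 + F³)
(Y(a(W(-1))) + H(P))² = (√(2 + (2*(-1)*(3 - 1))³) - ⅗)² = (√(2 + (2*(-1)*2)³) - ⅗)² = (√(2 + (-4)³) - ⅗)² = (√(2 - 64) - ⅗)² = (√(-62) - ⅗)² = (I*√62 - ⅗)² = (-⅗ + I*√62)²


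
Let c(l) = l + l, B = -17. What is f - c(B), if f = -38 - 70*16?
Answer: -1124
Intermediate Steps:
c(l) = 2*l
f = -1158 (f = -38 - 1120 = -1158)
f - c(B) = -1158 - 2*(-17) = -1158 - 1*(-34) = -1158 + 34 = -1124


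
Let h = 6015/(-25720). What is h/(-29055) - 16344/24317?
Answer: -814242445043/1211464185880 ≈ -0.67211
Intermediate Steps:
h = -1203/5144 (h = 6015*(-1/25720) = -1203/5144 ≈ -0.23386)
h/(-29055) - 16344/24317 = -1203/5144/(-29055) - 16344/24317 = -1203/5144*(-1/29055) - 16344*1/24317 = 401/49819640 - 16344/24317 = -814242445043/1211464185880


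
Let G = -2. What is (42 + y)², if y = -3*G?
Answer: 2304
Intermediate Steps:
y = 6 (y = -3*(-2) = 6)
(42 + y)² = (42 + 6)² = 48² = 2304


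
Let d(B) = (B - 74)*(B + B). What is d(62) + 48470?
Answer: 46982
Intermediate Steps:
d(B) = 2*B*(-74 + B) (d(B) = (-74 + B)*(2*B) = 2*B*(-74 + B))
d(62) + 48470 = 2*62*(-74 + 62) + 48470 = 2*62*(-12) + 48470 = -1488 + 48470 = 46982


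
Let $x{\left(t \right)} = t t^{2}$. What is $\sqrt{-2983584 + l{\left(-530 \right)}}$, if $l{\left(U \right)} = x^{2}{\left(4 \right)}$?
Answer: $4 i \sqrt{186218} \approx 1726.1 i$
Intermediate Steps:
$x{\left(t \right)} = t^{3}$
$l{\left(U \right)} = 4096$ ($l{\left(U \right)} = \left(4^{3}\right)^{2} = 64^{2} = 4096$)
$\sqrt{-2983584 + l{\left(-530 \right)}} = \sqrt{-2983584 + 4096} = \sqrt{-2979488} = 4 i \sqrt{186218}$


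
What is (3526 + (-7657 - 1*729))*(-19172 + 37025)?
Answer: -86765580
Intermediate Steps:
(3526 + (-7657 - 1*729))*(-19172 + 37025) = (3526 + (-7657 - 729))*17853 = (3526 - 8386)*17853 = -4860*17853 = -86765580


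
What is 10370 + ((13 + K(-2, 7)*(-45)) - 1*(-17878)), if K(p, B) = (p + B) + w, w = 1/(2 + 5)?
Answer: 196207/7 ≈ 28030.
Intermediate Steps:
w = 1/7 ≈ 0.14286
K(p, B) = 1/7 + B + p (K(p, B) = (p + B) + 1/7 = (B + p) + 1/7 = 1/7 + B + p)
10370 + ((13 + K(-2, 7)*(-45)) - 1*(-17878)) = 10370 + ((13 + (1/7 + 7 - 2)*(-45)) - 1*(-17878)) = 10370 + ((13 + (36/7)*(-45)) + 17878) = 10370 + ((13 - 1620/7) + 17878) = 10370 + (-1529/7 + 17878) = 10370 + 123617/7 = 196207/7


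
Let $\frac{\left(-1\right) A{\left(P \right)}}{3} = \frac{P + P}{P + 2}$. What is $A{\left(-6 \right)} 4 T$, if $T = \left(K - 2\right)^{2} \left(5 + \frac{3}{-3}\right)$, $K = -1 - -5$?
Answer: $-576$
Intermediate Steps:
$K = 4$ ($K = -1 + 5 = 4$)
$T = 16$ ($T = \left(4 - 2\right)^{2} \left(5 + \frac{3}{-3}\right) = 2^{2} \left(5 + 3 \left(- \frac{1}{3}\right)\right) = 4 \left(5 - 1\right) = 4 \cdot 4 = 16$)
$A{\left(P \right)} = - \frac{6 P}{2 + P}$ ($A{\left(P \right)} = - 3 \frac{P + P}{P + 2} = - 3 \frac{2 P}{2 + P} = - \frac{6 P}{2 + P}$)
$A{\left(-6 \right)} 4 T = \left(-6\right) \left(-6\right) \frac{1}{2 - 6} \cdot 4 \cdot 16 = \left(-6\right) \left(-6\right) \frac{1}{-4} \cdot 4 \cdot 16 = \left(-6\right) \left(-6\right) \left(- \frac{1}{4}\right) 4 \cdot 16 = \left(-9\right) 4 \cdot 16 = \left(-36\right) 16 = -576$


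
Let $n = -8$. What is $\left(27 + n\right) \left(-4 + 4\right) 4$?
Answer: $0$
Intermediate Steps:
$\left(27 + n\right) \left(-4 + 4\right) 4 = \left(27 - 8\right) \left(-4 + 4\right) 4 = 19 \cdot 0 \cdot 4 = 19 \cdot 0 = 0$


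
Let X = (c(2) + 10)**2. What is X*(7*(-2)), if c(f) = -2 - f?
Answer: -504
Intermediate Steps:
X = 36 (X = ((-2 - 1*2) + 10)**2 = ((-2 - 2) + 10)**2 = (-4 + 10)**2 = 6**2 = 36)
X*(7*(-2)) = 36*(7*(-2)) = 36*(-14) = -504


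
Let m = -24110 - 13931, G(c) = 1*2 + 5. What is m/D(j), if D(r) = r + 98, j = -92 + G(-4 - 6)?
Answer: -38041/13 ≈ -2926.2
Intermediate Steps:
G(c) = 7 (G(c) = 2 + 5 = 7)
j = -85 (j = -92 + 7 = -85)
D(r) = 98 + r
m = -38041
m/D(j) = -38041/(98 - 85) = -38041/13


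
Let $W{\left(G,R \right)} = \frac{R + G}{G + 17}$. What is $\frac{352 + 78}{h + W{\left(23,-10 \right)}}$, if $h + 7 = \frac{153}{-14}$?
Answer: $- \frac{120400}{4929} \approx -24.427$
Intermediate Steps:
$W{\left(G,R \right)} = \frac{G + R}{17 + G}$
$h = - \frac{251}{14}$ ($h = -7 + \frac{153}{-14} = -7 + 153 \left(- \frac{1}{14}\right) = -7 - \frac{153}{14} = - \frac{251}{14} \approx -17.929$)
$\frac{352 + 78}{h + W{\left(23,-10 \right)}} = \frac{352 + 78}{- \frac{251}{14} + \frac{23 - 10}{17 + 23}} = \frac{430}{- \frac{251}{14} + \frac{1}{40} \cdot 13} = \frac{430}{- \frac{251}{14} + \frac{13}{40}} = \frac{430}{- \frac{4929}{280}} = 430 \left(- \frac{280}{4929}\right) = - \frac{120400}{4929}$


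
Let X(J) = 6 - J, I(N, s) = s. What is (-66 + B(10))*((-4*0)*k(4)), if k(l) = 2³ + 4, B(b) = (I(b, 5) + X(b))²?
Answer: 0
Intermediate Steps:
B(b) = (11 - b)² (B(b) = (5 + (6 - b))² = (11 - b)²)
k(l) = 12 (k(l) = 8 + 4 = 12)
(-66 + B(10))*((-4*0)*k(4)) = (-66 + (-11 + 10)²)*(-4*0*12) = (-66 + (-1)²)*(0*12) = (-66 + 1)*0 = -65*0 = 0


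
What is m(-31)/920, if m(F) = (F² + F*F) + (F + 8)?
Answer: 1899/920 ≈ 2.0641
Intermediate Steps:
m(F) = 8 + F + 2*F² (m(F) = (F² + F²) + (8 + F) = 2*F² + (8 + F) = 8 + F + 2*F²)
m(-31)/920 = (8 - 31 + 2*(-31)²)/920 = (8 - 31 + 2*961)*(1/920) = (8 - 31 + 1922)*(1/920) = 1899*(1/920) = 1899/920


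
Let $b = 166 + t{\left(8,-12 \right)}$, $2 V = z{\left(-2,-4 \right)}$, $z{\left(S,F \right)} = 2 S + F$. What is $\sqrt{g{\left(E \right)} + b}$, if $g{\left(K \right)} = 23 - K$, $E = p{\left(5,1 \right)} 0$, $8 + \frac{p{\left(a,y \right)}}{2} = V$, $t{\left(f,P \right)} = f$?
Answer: $\sqrt{197} \approx 14.036$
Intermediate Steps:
$z{\left(S,F \right)} = F + 2 S$
$V = -4$ ($V = \frac{-4 + 2 \left(-2\right)}{2} = \frac{-4 - 4}{2} = \frac{1}{2} \left(-8\right) = -4$)
$p{\left(a,y \right)} = -24$ ($p{\left(a,y \right)} = -16 + 2 \left(-4\right) = -16 - 8 = -24$)
$E = 0$ ($E = \left(-24\right) 0 = 0$)
$b = 174$ ($b = 166 + 8 = 174$)
$\sqrt{g{\left(E \right)} + b} = \sqrt{\left(23 - 0\right) + 174} = \sqrt{\left(23 + 0\right) + 174} = \sqrt{23 + 174} = \sqrt{197}$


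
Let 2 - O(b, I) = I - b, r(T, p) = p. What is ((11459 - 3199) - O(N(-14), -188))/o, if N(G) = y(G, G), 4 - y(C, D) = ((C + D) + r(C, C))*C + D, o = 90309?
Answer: 2880/30103 ≈ 0.095672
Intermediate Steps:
y(C, D) = 4 - D - C*(D + 2*C) (y(C, D) = 4 - (((C + D) + C)*C + D) = 4 - ((D + 2*C)*C + D) = 4 - (C*(D + 2*C) + D) = 4 - (D + C*(D + 2*C)) = 4 + (-D - C*(D + 2*C)) = 4 - D - C*(D + 2*C))
N(G) = 4 - G - 3*G² (N(G) = 4 - G - 2*G² - G*G = 4 - G - 2*G² - G² = 4 - G - 3*G²)
O(b, I) = 2 + b - I (O(b, I) = 2 - (I - b) = 2 + (b - I) = 2 + b - I)
((11459 - 3199) - O(N(-14), -188))/o = ((11459 - 3199) - (2 + (4 - 1*(-14) - 3*(-14)²) - 1*(-188)))/90309 = (8260 - (2 + (4 + 14 - 3*196) + 188))*(1/90309) = (8260 - (2 + (4 + 14 - 588) + 188))*(1/90309) = (8260 - (2 - 570 + 188))*(1/90309) = (8260 - 1*(-380))*(1/90309) = (8260 + 380)*(1/90309) = 8640*(1/90309) = 2880/30103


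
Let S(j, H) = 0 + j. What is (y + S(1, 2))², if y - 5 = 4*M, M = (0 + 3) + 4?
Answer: 1156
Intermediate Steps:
S(j, H) = j
M = 7 (M = 3 + 4 = 7)
y = 33 (y = 5 + 4*7 = 5 + 28 = 33)
(y + S(1, 2))² = (33 + 1)² = 34² = 1156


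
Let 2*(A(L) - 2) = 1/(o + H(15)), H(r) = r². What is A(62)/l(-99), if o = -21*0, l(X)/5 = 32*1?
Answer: 901/72000 ≈ 0.012514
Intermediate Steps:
l(X) = 160 (l(X) = 5*(32*1) = 5*32 = 160)
o = 0
A(L) = 901/450 (A(L) = 2 + 1/(2*(0 + 15²)) = 2 + 1/(2*(0 + 225)) = 2 + (½)/225 = 2 + (½)*(1/225) = 2 + 1/450 = 901/450)
A(62)/l(-99) = (901/450)/160 = (901/450)*(1/160) = 901/72000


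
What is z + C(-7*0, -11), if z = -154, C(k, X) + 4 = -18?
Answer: -176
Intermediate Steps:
C(k, X) = -22 (C(k, X) = -4 - 18 = -22)
z + C(-7*0, -11) = -154 - 22 = -176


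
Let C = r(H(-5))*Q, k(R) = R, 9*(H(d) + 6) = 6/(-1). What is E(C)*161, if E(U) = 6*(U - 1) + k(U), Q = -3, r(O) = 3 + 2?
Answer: -17871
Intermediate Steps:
H(d) = -20/3 (H(d) = -6 + (6/(-1))/9 = -6 + (6*(-1))/9 = -6 + (⅑)*(-6) = -6 - ⅔ = -20/3)
r(O) = 5
C = -15 (C = 5*(-3) = -15)
E(U) = -6 + 7*U (E(U) = 6*(U - 1) + U = 6*(-1 + U) + U = (-6 + 6*U) + U = -6 + 7*U)
E(C)*161 = (-6 + 7*(-15))*161 = (-6 - 105)*161 = -111*161 = -17871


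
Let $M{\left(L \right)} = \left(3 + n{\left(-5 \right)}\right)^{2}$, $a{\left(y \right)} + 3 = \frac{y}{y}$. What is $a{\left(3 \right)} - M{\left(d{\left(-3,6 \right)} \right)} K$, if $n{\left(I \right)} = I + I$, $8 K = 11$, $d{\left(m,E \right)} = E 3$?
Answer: $- \frac{555}{8} \approx -69.375$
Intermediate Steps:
$d{\left(m,E \right)} = 3 E$
$K = \frac{11}{8}$ ($K = \frac{1}{8} \cdot 11 = \frac{11}{8} \approx 1.375$)
$n{\left(I \right)} = 2 I$
$a{\left(y \right)} = -2$ ($a{\left(y \right)} = -3 + \frac{y}{y} = -3 + 1 = -2$)
$M{\left(L \right)} = 49$ ($M{\left(L \right)} = \left(3 + 2 \left(-5\right)\right)^{2} = \left(3 - 10\right)^{2} = \left(-7\right)^{2} = 49$)
$a{\left(3 \right)} - M{\left(d{\left(-3,6 \right)} \right)} K = -2 - 49 \cdot \frac{11}{8} = -2 - \frac{539}{8} = - \frac{555}{8}$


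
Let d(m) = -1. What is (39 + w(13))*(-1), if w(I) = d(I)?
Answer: -38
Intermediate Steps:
w(I) = -1
(39 + w(13))*(-1) = (39 - 1)*(-1) = 38*(-1) = -38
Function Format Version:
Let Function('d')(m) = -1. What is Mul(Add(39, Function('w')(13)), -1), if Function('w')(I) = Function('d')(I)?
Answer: -38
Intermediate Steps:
Function('w')(I) = -1
Mul(Add(39, Function('w')(13)), -1) = Mul(Add(39, -1), -1) = Mul(38, -1) = -38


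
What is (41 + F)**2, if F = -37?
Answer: 16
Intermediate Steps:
(41 + F)**2 = (41 - 37)**2 = 4**2 = 16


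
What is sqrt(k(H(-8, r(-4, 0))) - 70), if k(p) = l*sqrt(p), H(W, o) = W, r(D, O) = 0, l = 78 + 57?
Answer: sqrt(-70 + 270*I*sqrt(2)) ≈ 12.614 + 15.136*I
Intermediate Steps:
l = 135
k(p) = 135*sqrt(p)
sqrt(k(H(-8, r(-4, 0))) - 70) = sqrt(135*sqrt(-8) - 70) = sqrt(135*(2*I*sqrt(2)) - 70) = sqrt(270*I*sqrt(2) - 70) = sqrt(-70 + 270*I*sqrt(2))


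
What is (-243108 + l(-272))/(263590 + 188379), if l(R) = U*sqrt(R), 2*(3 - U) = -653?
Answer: -243108/451969 + 1318*I*sqrt(17)/451969 ≈ -0.53789 + 0.012024*I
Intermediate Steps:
U = 659/2 (U = 3 - 1/2*(-653) = 3 + 653/2 = 659/2 ≈ 329.50)
l(R) = 659*sqrt(R)/2
(-243108 + l(-272))/(263590 + 188379) = (-243108 + 659*sqrt(-272)/2)/(263590 + 188379) = (-243108 + 659*(4*I*sqrt(17))/2)/451969 = (-243108 + 1318*I*sqrt(17))*(1/451969) = -243108/451969 + 1318*I*sqrt(17)/451969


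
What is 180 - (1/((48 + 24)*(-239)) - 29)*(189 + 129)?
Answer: 26964989/2868 ≈ 9402.0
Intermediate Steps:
180 - (1/((48 + 24)*(-239)) - 29)*(189 + 129) = 180 - (-1/239/72 - 29)*318 = 180 - ((1/72)*(-1/239) - 29)*318 = 180 - (-1/17208 - 29)*318 = 180 - (-499033)*318/17208 = 180 - 1*(-26448749/2868) = 180 + 26448749/2868 = 26964989/2868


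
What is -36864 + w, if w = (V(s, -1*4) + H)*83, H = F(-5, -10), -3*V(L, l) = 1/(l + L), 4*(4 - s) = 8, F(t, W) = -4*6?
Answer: -233053/6 ≈ -38842.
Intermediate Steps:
F(t, W) = -24
s = 2 (s = 4 - ¼*8 = 4 - 2 = 2)
V(L, l) = -1/(3*(L + l)) (V(L, l) = -1/(3*(l + L)) = -1/(3*(L + l)))
H = -24
w = -11869/6 (w = (-1/(3*2 + 3*(-1*4)) - 24)*83 = (-1/(6 + 3*(-4)) - 24)*83 = (-1/(6 - 12) - 24)*83 = (-1/(-6) - 24)*83 = (-1*(-⅙) - 24)*83 = (⅙ - 24)*83 = -143/6*83 = -11869/6 ≈ -1978.2)
-36864 + w = -36864 - 11869/6 = -233053/6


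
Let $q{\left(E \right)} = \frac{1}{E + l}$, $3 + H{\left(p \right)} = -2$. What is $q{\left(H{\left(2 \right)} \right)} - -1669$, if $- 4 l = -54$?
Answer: $\frac{28375}{17} \approx 1669.1$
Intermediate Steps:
$l = \frac{27}{2}$ ($l = \left(- \frac{1}{4}\right) \left(-54\right) = \frac{27}{2} \approx 13.5$)
$H{\left(p \right)} = -5$ ($H{\left(p \right)} = -3 - 2 = -5$)
$q{\left(E \right)} = \frac{1}{\frac{27}{2} + E}$ ($q{\left(E \right)} = \frac{1}{E + \frac{27}{2}} = \frac{1}{\frac{27}{2} + E}$)
$q{\left(H{\left(2 \right)} \right)} - -1669 = \frac{2}{27 + 2 \left(-5\right)} - -1669 = \frac{2}{27 - 10} + 1669 = \frac{2}{17} + 1669 = \frac{28375}{17}$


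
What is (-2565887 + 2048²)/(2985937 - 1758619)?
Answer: 1628417/1227318 ≈ 1.3268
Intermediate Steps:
(-2565887 + 2048²)/(2985937 - 1758619) = (-2565887 + 4194304)/1227318 = 1628417*(1/1227318) = 1628417/1227318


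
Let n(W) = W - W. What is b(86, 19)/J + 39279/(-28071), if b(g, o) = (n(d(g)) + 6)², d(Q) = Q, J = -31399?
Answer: -411443959/293800443 ≈ -1.4004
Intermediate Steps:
n(W) = 0
b(g, o) = 36 (b(g, o) = (0 + 6)² = 6² = 36)
b(86, 19)/J + 39279/(-28071) = 36/(-31399) + 39279/(-28071) = 36*(-1/31399) + 39279*(-1/28071) = -36/31399 - 13093/9357 = -411443959/293800443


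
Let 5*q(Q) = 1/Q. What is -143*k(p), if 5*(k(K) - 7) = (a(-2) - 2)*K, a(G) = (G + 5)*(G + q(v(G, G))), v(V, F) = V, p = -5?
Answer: -21879/10 ≈ -2187.9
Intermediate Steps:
q(Q) = 1/(5*Q)
a(G) = (5 + G)*(G + 1/(5*G)) (a(G) = (G + 5)*(G + 1/(5*G)) = (5 + G)*(G + 1/(5*G)))
k(K) = 7 - 83*K/50 (k(K) = 7 + (((⅕ + 1/(-2) + (-2)² + 5*(-2)) - 2)*K)/5 = 7 + (((⅕ - ½ + 4 - 10) - 2)*K)/5 = 7 + ((-63/10 - 2)*K)/5 = 7 + (-83*K/10)/5 = 7 - 83*K/50)
-143*k(p) = -143*(7 - 83/50*(-5)) = -143*(7 + 83/10) = -143*153/10 = -21879/10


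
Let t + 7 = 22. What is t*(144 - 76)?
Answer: 1020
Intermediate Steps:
t = 15 (t = -7 + 22 = 15)
t*(144 - 76) = 15*(144 - 76) = 15*68 = 1020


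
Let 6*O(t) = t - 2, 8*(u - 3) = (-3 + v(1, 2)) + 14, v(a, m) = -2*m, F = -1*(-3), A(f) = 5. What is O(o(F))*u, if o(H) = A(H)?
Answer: 31/16 ≈ 1.9375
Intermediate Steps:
F = 3
o(H) = 5
u = 31/8 (u = 3 + ((-3 - 2*2) + 14)/8 = 3 + ((-3 - 4) + 14)/8 = 3 + (-7 + 14)/8 = 3 + (1/8)*7 = 3 + 7/8 = 31/8 ≈ 3.8750)
O(t) = -1/3 + t/6 (O(t) = (t - 2)/6 = (-2 + t)/6 = -1/3 + t/6)
O(o(F))*u = (-1/3 + (1/6)*5)*(31/8) = (-1/3 + 5/6)*(31/8) = (1/2)*(31/8) = 31/16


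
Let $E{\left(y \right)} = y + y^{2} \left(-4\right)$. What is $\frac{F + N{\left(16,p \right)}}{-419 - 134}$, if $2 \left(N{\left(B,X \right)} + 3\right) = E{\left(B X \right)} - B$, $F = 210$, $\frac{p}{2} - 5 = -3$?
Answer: $\frac{7961}{553} \approx 14.396$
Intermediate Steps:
$p = 4$ ($p = 10 + 2 \left(-3\right) = 10 - 6 = 4$)
$E{\left(y \right)} = y - 4 y^{2}$
$N{\left(B,X \right)} = -3 - \frac{B}{2} + \frac{B X \left(1 - 4 B X\right)}{2}$ ($N{\left(B,X \right)} = -3 + \frac{B X \left(1 - 4 B X\right) - B}{2} = -3 + \frac{- B + B X \left(1 - 4 B X\right)}{2} = -3 + \left(- \frac{B}{2} + \frac{B X \left(1 - 4 B X\right)}{2}\right) = -3 - \frac{B}{2} + \frac{B X \left(1 - 4 B X\right)}{2}$)
$\frac{F + N{\left(16,p \right)}}{-419 - 134} = \frac{210 - \left(11 + 8 \cdot 4 \left(-1 + 4 \cdot 16 \cdot 4\right)\right)}{-419 - 134} = \frac{210 - \left(11 + 8 \cdot 4 \left(-1 + 256\right)\right)}{-553} = \left(210 - \left(11 + 8 \cdot 4 \cdot 255\right)\right) \left(- \frac{1}{553}\right) = \left(210 - 8171\right) \left(- \frac{1}{553}\right) = \left(-7961\right) \left(- \frac{1}{553}\right) = \frac{7961}{553}$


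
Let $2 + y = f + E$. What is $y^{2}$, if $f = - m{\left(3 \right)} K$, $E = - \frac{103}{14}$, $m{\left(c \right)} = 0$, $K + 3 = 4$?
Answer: $\frac{17161}{196} \approx 87.556$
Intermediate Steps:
$K = 1$ ($K = -3 + 4 = 1$)
$E = - \frac{103}{14}$ ($E = \left(-103\right) \frac{1}{14} = - \frac{103}{14} \approx -7.3571$)
$f = 0$ ($f = \left(-1\right) 0 \cdot 1 = 0 \cdot 1 = 0$)
$y = - \frac{131}{14}$ ($y = -2 + \left(0 - \frac{103}{14}\right) = -2 - \frac{103}{14} = - \frac{131}{14} \approx -9.3571$)
$y^{2} = \left(- \frac{131}{14}\right)^{2} = \frac{17161}{196}$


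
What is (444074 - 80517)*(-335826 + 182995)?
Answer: -55562779867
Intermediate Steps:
(444074 - 80517)*(-335826 + 182995) = 363557*(-152831) = -55562779867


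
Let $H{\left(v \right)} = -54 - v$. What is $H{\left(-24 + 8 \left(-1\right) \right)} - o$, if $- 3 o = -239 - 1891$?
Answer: $-732$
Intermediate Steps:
$o = 710$ ($o = - \frac{-239 - 1891}{3} = \left(- \frac{1}{3}\right) \left(-2130\right) = 710$)
$H{\left(-24 + 8 \left(-1\right) \right)} - o = \left(-54 - \left(-24 + 8 \left(-1\right)\right)\right) - 710 = \left(-54 - \left(-24 - 8\right)\right) - 710 = \left(-54 - -32\right) - 710 = \left(-54 + 32\right) - 710 = -22 - 710 = -732$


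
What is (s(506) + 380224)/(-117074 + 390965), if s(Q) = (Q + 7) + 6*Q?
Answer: 383773/273891 ≈ 1.4012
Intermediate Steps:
s(Q) = 7 + 7*Q (s(Q) = (7 + Q) + 6*Q = 7 + 7*Q)
(s(506) + 380224)/(-117074 + 390965) = ((7 + 7*506) + 380224)/(-117074 + 390965) = ((7 + 3542) + 380224)/273891 = (3549 + 380224)*(1/273891) = 383773*(1/273891) = 383773/273891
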